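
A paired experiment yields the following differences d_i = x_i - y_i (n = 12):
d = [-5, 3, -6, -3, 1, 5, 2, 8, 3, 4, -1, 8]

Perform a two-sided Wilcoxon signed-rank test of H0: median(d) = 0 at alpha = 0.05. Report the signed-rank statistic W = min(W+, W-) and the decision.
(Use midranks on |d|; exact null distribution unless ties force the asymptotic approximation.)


Step 1: Drop any zero differences (none here) and take |d_i|.
|d| = [5, 3, 6, 3, 1, 5, 2, 8, 3, 4, 1, 8]
Step 2: Midrank |d_i| (ties get averaged ranks).
ranks: |5|->8.5, |3|->5, |6|->10, |3|->5, |1|->1.5, |5|->8.5, |2|->3, |8|->11.5, |3|->5, |4|->7, |1|->1.5, |8|->11.5
Step 3: Attach original signs; sum ranks with positive sign and with negative sign.
W+ = 5 + 1.5 + 8.5 + 3 + 11.5 + 5 + 7 + 11.5 = 53
W- = 8.5 + 10 + 5 + 1.5 = 25
(Check: W+ + W- = 78 should equal n(n+1)/2 = 78.)
Step 4: Test statistic W = min(W+, W-) = 25.
Step 5: Ties in |d|, so use the tie-corrected normal approximation.
        E[W] = n(n+1)/4 = 12*13/4 = 39.
        Tie groups: |d|=1 (t=2), |d|=3 (t=3), |d|=5 (t=2), |d|=8 (t=2); sum(t^3 - t) = 42.
        Var[W] = n(n+1)(2n+1)/24 - sum(t^3-t)/48 = 3900/24 - 42/48 = 161.625.
        z = (W - E[W]) / sqrt(Var[W]) = (25 - 39) / 12.7132 = -1.1012.
        Two-sided p = 2*Phi(z) = 0.270801.
Step 6: alpha = 0.05. fail to reject H0.

W+ = 53, W- = 25, W = min = 25, p = 0.270801, fail to reject H0.


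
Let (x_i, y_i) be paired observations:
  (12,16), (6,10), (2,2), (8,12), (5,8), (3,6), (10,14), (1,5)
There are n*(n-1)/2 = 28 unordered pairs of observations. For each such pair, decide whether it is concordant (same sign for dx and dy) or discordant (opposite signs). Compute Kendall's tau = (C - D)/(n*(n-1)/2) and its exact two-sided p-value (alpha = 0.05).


Step 1: Enumerate the 28 unordered pairs (i,j) with i<j and classify each by sign(x_j-x_i) * sign(y_j-y_i).
  (1,2):dx=-6,dy=-6->C; (1,3):dx=-10,dy=-14->C; (1,4):dx=-4,dy=-4->C; (1,5):dx=-7,dy=-8->C
  (1,6):dx=-9,dy=-10->C; (1,7):dx=-2,dy=-2->C; (1,8):dx=-11,dy=-11->C; (2,3):dx=-4,dy=-8->C
  (2,4):dx=+2,dy=+2->C; (2,5):dx=-1,dy=-2->C; (2,6):dx=-3,dy=-4->C; (2,7):dx=+4,dy=+4->C
  (2,8):dx=-5,dy=-5->C; (3,4):dx=+6,dy=+10->C; (3,5):dx=+3,dy=+6->C; (3,6):dx=+1,dy=+4->C
  (3,7):dx=+8,dy=+12->C; (3,8):dx=-1,dy=+3->D; (4,5):dx=-3,dy=-4->C; (4,6):dx=-5,dy=-6->C
  (4,7):dx=+2,dy=+2->C; (4,8):dx=-7,dy=-7->C; (5,6):dx=-2,dy=-2->C; (5,7):dx=+5,dy=+6->C
  (5,8):dx=-4,dy=-3->C; (6,7):dx=+7,dy=+8->C; (6,8):dx=-2,dy=-1->C; (7,8):dx=-9,dy=-9->C
Step 2: C = 27, D = 1, total pairs = 28.
Step 3: tau = (C - D)/(n(n-1)/2) = (27 - 1)/28 = 0.928571.
Step 4: Exact two-sided p-value (enumerate n! = 40320 permutations of y under H0): p = 0.000397.
Step 5: alpha = 0.05. reject H0.

tau_b = 0.9286 (C=27, D=1), p = 0.000397, reject H0.


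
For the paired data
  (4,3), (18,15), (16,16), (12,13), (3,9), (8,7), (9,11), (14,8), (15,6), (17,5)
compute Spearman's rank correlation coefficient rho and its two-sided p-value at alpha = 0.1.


Step 1: Rank x and y separately (midranks; no ties here).
rank(x): 4->2, 18->10, 16->8, 12->5, 3->1, 8->3, 9->4, 14->6, 15->7, 17->9
rank(y): 3->1, 15->9, 16->10, 13->8, 9->6, 7->4, 11->7, 8->5, 6->3, 5->2
Step 2: d_i = R_x(i) - R_y(i); compute d_i^2.
  (2-1)^2=1, (10-9)^2=1, (8-10)^2=4, (5-8)^2=9, (1-6)^2=25, (3-4)^2=1, (4-7)^2=9, (6-5)^2=1, (7-3)^2=16, (9-2)^2=49
sum(d^2) = 116.
Step 3: rho = 1 - 6*116 / (10*(10^2 - 1)) = 1 - 696/990 = 0.296970.
Step 4: Under H0, t = rho * sqrt((n-2)/(1-rho^2)) = 0.8796 ~ t(8).
Step 5: Two-sided p-value from the t-distribution with 8 df = 0.404702.
Step 6: alpha = 0.1. fail to reject H0.

rho = 0.2970, p = 0.404702, fail to reject H0 at alpha = 0.1.


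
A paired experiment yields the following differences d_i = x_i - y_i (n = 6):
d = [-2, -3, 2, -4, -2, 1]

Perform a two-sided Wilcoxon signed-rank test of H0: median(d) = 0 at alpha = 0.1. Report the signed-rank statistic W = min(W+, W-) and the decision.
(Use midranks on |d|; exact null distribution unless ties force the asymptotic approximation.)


Step 1: Drop any zero differences (none here) and take |d_i|.
|d| = [2, 3, 2, 4, 2, 1]
Step 2: Midrank |d_i| (ties get averaged ranks).
ranks: |2|->3, |3|->5, |2|->3, |4|->6, |2|->3, |1|->1
Step 3: Attach original signs; sum ranks with positive sign and with negative sign.
W+ = 3 + 1 = 4
W- = 3 + 5 + 6 + 3 = 17
(Check: W+ + W- = 21 should equal n(n+1)/2 = 21.)
Step 4: Test statistic W = min(W+, W-) = 4.
Step 5: Ties in |d|, so use the tie-corrected normal approximation.
        E[W] = n(n+1)/4 = 6*7/4 = 10.5.
        Tie groups: |d|=2 (t=3); sum(t^3 - t) = 24.
        Var[W] = n(n+1)(2n+1)/24 - sum(t^3-t)/48 = 546/24 - 24/48 = 22.25.
        z = (W - E[W]) / sqrt(Var[W]) = (4 - 10.5) / 4.7170 = -1.3780.
        Two-sided p = 2*Phi(z) = 0.168204.
Step 6: alpha = 0.1. fail to reject H0.

W+ = 4, W- = 17, W = min = 4, p = 0.168204, fail to reject H0.


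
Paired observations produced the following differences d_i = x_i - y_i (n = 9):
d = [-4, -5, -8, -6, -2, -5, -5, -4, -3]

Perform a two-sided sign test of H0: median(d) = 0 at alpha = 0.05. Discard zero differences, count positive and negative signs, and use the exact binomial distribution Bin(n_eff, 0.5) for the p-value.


Step 1: Discard zero differences. Original n = 9; n_eff = number of nonzero differences = 9.
Nonzero differences (with sign): -4, -5, -8, -6, -2, -5, -5, -4, -3
Step 2: Count signs: positive = 0, negative = 9.
Step 3: Under H0: P(positive) = 0.5, so the number of positives S ~ Bin(9, 0.5).
Step 4: Two-sided exact p-value = sum of Bin(9,0.5) probabilities at or below the observed probability = 0.003906.
Step 5: alpha = 0.05. reject H0.

n_eff = 9, pos = 0, neg = 9, p = 0.003906, reject H0.


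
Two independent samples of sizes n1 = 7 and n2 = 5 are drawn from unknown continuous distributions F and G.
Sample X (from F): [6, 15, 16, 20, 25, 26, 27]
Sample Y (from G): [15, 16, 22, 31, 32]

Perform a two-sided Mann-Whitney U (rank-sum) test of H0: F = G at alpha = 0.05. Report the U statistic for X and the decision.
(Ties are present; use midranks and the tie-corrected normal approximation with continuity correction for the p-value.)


Step 1: Combine and sort all 12 observations; assign midranks.
sorted (value, group): (6,X), (15,X), (15,Y), (16,X), (16,Y), (20,X), (22,Y), (25,X), (26,X), (27,X), (31,Y), (32,Y)
ranks: 6->1, 15->2.5, 15->2.5, 16->4.5, 16->4.5, 20->6, 22->7, 25->8, 26->9, 27->10, 31->11, 32->12
Step 2: Rank sum for X: R1 = 1 + 2.5 + 4.5 + 6 + 8 + 9 + 10 = 41.
Step 3: U_X = R1 - n1(n1+1)/2 = 41 - 7*8/2 = 41 - 28 = 13.
       U_Y = n1*n2 - U_X = 35 - 13 = 22.
Step 4: Ties are present, so use the tie-corrected normal approximation (with continuity correction) for the p-value.
Step 5: p-value = 0.514478; compare to alpha = 0.05. fail to reject H0.

U_X = 13, p = 0.514478, fail to reject H0 at alpha = 0.05.


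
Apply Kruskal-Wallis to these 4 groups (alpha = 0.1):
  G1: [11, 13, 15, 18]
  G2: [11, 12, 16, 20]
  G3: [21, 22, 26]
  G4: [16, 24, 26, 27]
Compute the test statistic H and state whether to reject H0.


Step 1: Combine all N = 15 observations and assign midranks.
sorted (value, group, rank): (11,G1,1.5), (11,G2,1.5), (12,G2,3), (13,G1,4), (15,G1,5), (16,G2,6.5), (16,G4,6.5), (18,G1,8), (20,G2,9), (21,G3,10), (22,G3,11), (24,G4,12), (26,G3,13.5), (26,G4,13.5), (27,G4,15)
Step 2: Sum ranks within each group.
R_1 = 18.5 (n_1 = 4)
R_2 = 20 (n_2 = 4)
R_3 = 34.5 (n_3 = 3)
R_4 = 47 (n_4 = 4)
Step 3: H = 12/(N(N+1)) * sum(R_i^2/n_i) - 3(N+1)
     = 12/(15*16) * (18.5^2/4 + 20^2/4 + 34.5^2/3 + 47^2/4) - 3*16
     = 0.050000 * 1134.56 - 48
     = 8.728125.
Step 4: Ties present; correction factor C = 1 - 18/(15^3 - 15) = 0.994643. Corrected H = 8.728125 / 0.994643 = 8.775135.
Step 5: Under H0, H ~ chi^2(3); p-value = 0.032435.
Step 6: alpha = 0.1. reject H0.

H = 8.7751, df = 3, p = 0.032435, reject H0.


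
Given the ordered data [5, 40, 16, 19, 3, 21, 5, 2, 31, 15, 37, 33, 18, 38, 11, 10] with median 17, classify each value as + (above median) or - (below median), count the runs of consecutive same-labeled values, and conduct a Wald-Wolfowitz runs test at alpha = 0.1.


Step 1: Compute median = 17; label A = above, B = below.
Labels in order: BABABABBABAAAABB  (n_A = 8, n_B = 8)
Step 2: Count runs R = 11.
Step 3: Under H0 (random ordering), E[R] = 2*n_A*n_B/(n_A+n_B) + 1 = 2*8*8/16 + 1 = 9.0000.
        Var[R] = 2*n_A*n_B*(2*n_A*n_B - n_A - n_B) / ((n_A+n_B)^2 * (n_A+n_B-1)) = 14336/3840 = 3.7333.
        SD[R] = 1.9322.
Step 4: Continuity-corrected z = (R - 0.5 - E[R]) / SD[R] = (11 - 0.5 - 9.0000) / 1.9322 = 0.7763.
Step 5: Two-sided p-value via normal approximation = 2*(1 - Phi(|z|)) = 0.437558.
Step 6: alpha = 0.1. fail to reject H0.

R = 11, z = 0.7763, p = 0.437558, fail to reject H0.


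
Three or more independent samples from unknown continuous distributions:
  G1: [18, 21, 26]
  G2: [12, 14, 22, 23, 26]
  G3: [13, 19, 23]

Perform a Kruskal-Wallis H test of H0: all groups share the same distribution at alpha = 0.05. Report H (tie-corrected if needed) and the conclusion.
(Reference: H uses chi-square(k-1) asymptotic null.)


Step 1: Combine all N = 11 observations and assign midranks.
sorted (value, group, rank): (12,G2,1), (13,G3,2), (14,G2,3), (18,G1,4), (19,G3,5), (21,G1,6), (22,G2,7), (23,G2,8.5), (23,G3,8.5), (26,G1,10.5), (26,G2,10.5)
Step 2: Sum ranks within each group.
R_1 = 20.5 (n_1 = 3)
R_2 = 30 (n_2 = 5)
R_3 = 15.5 (n_3 = 3)
Step 3: H = 12/(N(N+1)) * sum(R_i^2/n_i) - 3(N+1)
     = 12/(11*12) * (20.5^2/3 + 30^2/5 + 15.5^2/3) - 3*12
     = 0.090909 * 400.167 - 36
     = 0.378788.
Step 4: Ties present; correction factor C = 1 - 12/(11^3 - 11) = 0.990909. Corrected H = 0.378788 / 0.990909 = 0.382263.
Step 5: Under H0, H ~ chi^2(2); p-value = 0.826024.
Step 6: alpha = 0.05. fail to reject H0.

H = 0.3823, df = 2, p = 0.826024, fail to reject H0.


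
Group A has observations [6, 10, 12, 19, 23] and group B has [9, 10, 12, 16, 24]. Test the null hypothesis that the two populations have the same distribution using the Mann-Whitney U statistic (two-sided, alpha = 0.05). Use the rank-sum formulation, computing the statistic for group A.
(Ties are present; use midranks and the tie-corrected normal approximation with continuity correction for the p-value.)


Step 1: Combine and sort all 10 observations; assign midranks.
sorted (value, group): (6,X), (9,Y), (10,X), (10,Y), (12,X), (12,Y), (16,Y), (19,X), (23,X), (24,Y)
ranks: 6->1, 9->2, 10->3.5, 10->3.5, 12->5.5, 12->5.5, 16->7, 19->8, 23->9, 24->10
Step 2: Rank sum for X: R1 = 1 + 3.5 + 5.5 + 8 + 9 = 27.
Step 3: U_X = R1 - n1(n1+1)/2 = 27 - 5*6/2 = 27 - 15 = 12.
       U_Y = n1*n2 - U_X = 25 - 12 = 13.
Step 4: Ties are present, so use the tie-corrected normal approximation (with continuity correction) for the p-value.
Step 5: p-value = 1.000000; compare to alpha = 0.05. fail to reject H0.

U_X = 12, p = 1.000000, fail to reject H0 at alpha = 0.05.


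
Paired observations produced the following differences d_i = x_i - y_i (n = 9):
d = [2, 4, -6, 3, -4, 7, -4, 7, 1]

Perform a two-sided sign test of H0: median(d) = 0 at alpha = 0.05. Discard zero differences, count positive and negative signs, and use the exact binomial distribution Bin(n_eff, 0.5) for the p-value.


Step 1: Discard zero differences. Original n = 9; n_eff = number of nonzero differences = 9.
Nonzero differences (with sign): +2, +4, -6, +3, -4, +7, -4, +7, +1
Step 2: Count signs: positive = 6, negative = 3.
Step 3: Under H0: P(positive) = 0.5, so the number of positives S ~ Bin(9, 0.5).
Step 4: Two-sided exact p-value = sum of Bin(9,0.5) probabilities at or below the observed probability = 0.507812.
Step 5: alpha = 0.05. fail to reject H0.

n_eff = 9, pos = 6, neg = 3, p = 0.507812, fail to reject H0.


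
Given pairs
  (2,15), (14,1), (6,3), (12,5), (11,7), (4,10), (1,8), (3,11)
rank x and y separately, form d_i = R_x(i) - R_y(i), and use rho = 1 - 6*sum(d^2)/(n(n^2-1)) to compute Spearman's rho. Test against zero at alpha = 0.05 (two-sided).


Step 1: Rank x and y separately (midranks; no ties here).
rank(x): 2->2, 14->8, 6->5, 12->7, 11->6, 4->4, 1->1, 3->3
rank(y): 15->8, 1->1, 3->2, 5->3, 7->4, 10->6, 8->5, 11->7
Step 2: d_i = R_x(i) - R_y(i); compute d_i^2.
  (2-8)^2=36, (8-1)^2=49, (5-2)^2=9, (7-3)^2=16, (6-4)^2=4, (4-6)^2=4, (1-5)^2=16, (3-7)^2=16
sum(d^2) = 150.
Step 3: rho = 1 - 6*150 / (8*(8^2 - 1)) = 1 - 900/504 = -0.785714.
Step 4: Under H0, t = rho * sqrt((n-2)/(1-rho^2)) = -3.1113 ~ t(6).
Step 5: Two-sided p-value from the t-distribution with 6 df = 0.020815.
Step 6: alpha = 0.05. reject H0.

rho = -0.7857, p = 0.020815, reject H0 at alpha = 0.05.


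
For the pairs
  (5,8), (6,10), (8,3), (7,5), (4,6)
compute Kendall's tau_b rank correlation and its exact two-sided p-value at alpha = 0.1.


Step 1: Enumerate the 10 unordered pairs (i,j) with i<j and classify each by sign(x_j-x_i) * sign(y_j-y_i).
  (1,2):dx=+1,dy=+2->C; (1,3):dx=+3,dy=-5->D; (1,4):dx=+2,dy=-3->D; (1,5):dx=-1,dy=-2->C
  (2,3):dx=+2,dy=-7->D; (2,4):dx=+1,dy=-5->D; (2,5):dx=-2,dy=-4->C; (3,4):dx=-1,dy=+2->D
  (3,5):dx=-4,dy=+3->D; (4,5):dx=-3,dy=+1->D
Step 2: C = 3, D = 7, total pairs = 10.
Step 3: tau = (C - D)/(n(n-1)/2) = (3 - 7)/10 = -0.400000.
Step 4: Exact two-sided p-value (enumerate n! = 120 permutations of y under H0): p = 0.483333.
Step 5: alpha = 0.1. fail to reject H0.

tau_b = -0.4000 (C=3, D=7), p = 0.483333, fail to reject H0.


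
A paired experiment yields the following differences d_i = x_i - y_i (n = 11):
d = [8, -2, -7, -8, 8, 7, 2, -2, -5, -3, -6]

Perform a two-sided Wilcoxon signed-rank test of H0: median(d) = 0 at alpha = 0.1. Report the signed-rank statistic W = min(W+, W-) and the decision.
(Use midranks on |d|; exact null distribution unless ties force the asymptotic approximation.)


Step 1: Drop any zero differences (none here) and take |d_i|.
|d| = [8, 2, 7, 8, 8, 7, 2, 2, 5, 3, 6]
Step 2: Midrank |d_i| (ties get averaged ranks).
ranks: |8|->10, |2|->2, |7|->7.5, |8|->10, |8|->10, |7|->7.5, |2|->2, |2|->2, |5|->5, |3|->4, |6|->6
Step 3: Attach original signs; sum ranks with positive sign and with negative sign.
W+ = 10 + 10 + 7.5 + 2 = 29.5
W- = 2 + 7.5 + 10 + 2 + 5 + 4 + 6 = 36.5
(Check: W+ + W- = 66 should equal n(n+1)/2 = 66.)
Step 4: Test statistic W = min(W+, W-) = 29.5.
Step 5: Ties in |d|, so use the tie-corrected normal approximation.
        E[W] = n(n+1)/4 = 11*12/4 = 33.
        Tie groups: |d|=2 (t=3), |d|=7 (t=2), |d|=8 (t=3); sum(t^3 - t) = 54.
        Var[W] = n(n+1)(2n+1)/24 - sum(t^3-t)/48 = 3036/24 - 54/48 = 125.375.
        z = (W - E[W]) / sqrt(Var[W]) = (29.5 - 33) / 11.1971 = -0.3126.
        Two-sided p = 2*Phi(z) = 0.754599.
Step 6: alpha = 0.1. fail to reject H0.

W+ = 29.5, W- = 36.5, W = min = 29.5, p = 0.754599, fail to reject H0.


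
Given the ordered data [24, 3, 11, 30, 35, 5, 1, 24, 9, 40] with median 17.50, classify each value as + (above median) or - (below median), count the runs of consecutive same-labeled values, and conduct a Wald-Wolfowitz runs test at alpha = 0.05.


Step 1: Compute median = 17.50; label A = above, B = below.
Labels in order: ABBAABBABA  (n_A = 5, n_B = 5)
Step 2: Count runs R = 7.
Step 3: Under H0 (random ordering), E[R] = 2*n_A*n_B/(n_A+n_B) + 1 = 2*5*5/10 + 1 = 6.0000.
        Var[R] = 2*n_A*n_B*(2*n_A*n_B - n_A - n_B) / ((n_A+n_B)^2 * (n_A+n_B-1)) = 2000/900 = 2.2222.
        SD[R] = 1.4907.
Step 4: Continuity-corrected z = (R - 0.5 - E[R]) / SD[R] = (7 - 0.5 - 6.0000) / 1.4907 = 0.3354.
Step 5: Two-sided p-value via normal approximation = 2*(1 - Phi(|z|)) = 0.737316.
Step 6: alpha = 0.05. fail to reject H0.

R = 7, z = 0.3354, p = 0.737316, fail to reject H0.


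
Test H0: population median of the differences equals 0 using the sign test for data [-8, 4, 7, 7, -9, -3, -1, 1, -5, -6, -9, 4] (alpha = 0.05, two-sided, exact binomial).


Step 1: Discard zero differences. Original n = 12; n_eff = number of nonzero differences = 12.
Nonzero differences (with sign): -8, +4, +7, +7, -9, -3, -1, +1, -5, -6, -9, +4
Step 2: Count signs: positive = 5, negative = 7.
Step 3: Under H0: P(positive) = 0.5, so the number of positives S ~ Bin(12, 0.5).
Step 4: Two-sided exact p-value = sum of Bin(12,0.5) probabilities at or below the observed probability = 0.774414.
Step 5: alpha = 0.05. fail to reject H0.

n_eff = 12, pos = 5, neg = 7, p = 0.774414, fail to reject H0.


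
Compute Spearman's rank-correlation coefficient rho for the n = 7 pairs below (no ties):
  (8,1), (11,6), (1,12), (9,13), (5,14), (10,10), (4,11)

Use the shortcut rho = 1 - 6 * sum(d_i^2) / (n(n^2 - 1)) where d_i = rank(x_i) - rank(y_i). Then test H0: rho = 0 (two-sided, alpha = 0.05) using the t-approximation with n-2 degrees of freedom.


Step 1: Rank x and y separately (midranks; no ties here).
rank(x): 8->4, 11->7, 1->1, 9->5, 5->3, 10->6, 4->2
rank(y): 1->1, 6->2, 12->5, 13->6, 14->7, 10->3, 11->4
Step 2: d_i = R_x(i) - R_y(i); compute d_i^2.
  (4-1)^2=9, (7-2)^2=25, (1-5)^2=16, (5-6)^2=1, (3-7)^2=16, (6-3)^2=9, (2-4)^2=4
sum(d^2) = 80.
Step 3: rho = 1 - 6*80 / (7*(7^2 - 1)) = 1 - 480/336 = -0.428571.
Step 4: Under H0, t = rho * sqrt((n-2)/(1-rho^2)) = -1.0607 ~ t(5).
Step 5: Two-sided p-value from the t-distribution with 5 df = 0.337368.
Step 6: alpha = 0.05. fail to reject H0.

rho = -0.4286, p = 0.337368, fail to reject H0 at alpha = 0.05.


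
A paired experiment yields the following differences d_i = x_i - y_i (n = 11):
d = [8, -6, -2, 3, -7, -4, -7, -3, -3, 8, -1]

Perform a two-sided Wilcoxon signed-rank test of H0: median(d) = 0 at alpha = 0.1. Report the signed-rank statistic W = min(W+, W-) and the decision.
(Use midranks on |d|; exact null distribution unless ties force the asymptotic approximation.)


Step 1: Drop any zero differences (none here) and take |d_i|.
|d| = [8, 6, 2, 3, 7, 4, 7, 3, 3, 8, 1]
Step 2: Midrank |d_i| (ties get averaged ranks).
ranks: |8|->10.5, |6|->7, |2|->2, |3|->4, |7|->8.5, |4|->6, |7|->8.5, |3|->4, |3|->4, |8|->10.5, |1|->1
Step 3: Attach original signs; sum ranks with positive sign and with negative sign.
W+ = 10.5 + 4 + 10.5 = 25
W- = 7 + 2 + 8.5 + 6 + 8.5 + 4 + 4 + 1 = 41
(Check: W+ + W- = 66 should equal n(n+1)/2 = 66.)
Step 4: Test statistic W = min(W+, W-) = 25.
Step 5: Ties in |d|, so use the tie-corrected normal approximation.
        E[W] = n(n+1)/4 = 11*12/4 = 33.
        Tie groups: |d|=3 (t=3), |d|=7 (t=2), |d|=8 (t=2); sum(t^3 - t) = 36.
        Var[W] = n(n+1)(2n+1)/24 - sum(t^3-t)/48 = 3036/24 - 36/48 = 125.75.
        z = (W - E[W]) / sqrt(Var[W]) = (25 - 33) / 11.2138 = -0.7134.
        Two-sided p = 2*Phi(z) = 0.475595.
Step 6: alpha = 0.1. fail to reject H0.

W+ = 25, W- = 41, W = min = 25, p = 0.475595, fail to reject H0.


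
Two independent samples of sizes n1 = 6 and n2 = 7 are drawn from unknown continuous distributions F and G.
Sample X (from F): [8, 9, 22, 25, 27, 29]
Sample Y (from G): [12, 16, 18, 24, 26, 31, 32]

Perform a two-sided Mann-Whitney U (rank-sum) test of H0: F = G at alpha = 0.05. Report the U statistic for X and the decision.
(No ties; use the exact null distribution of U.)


Step 1: Combine and sort all 13 observations; assign midranks.
sorted (value, group): (8,X), (9,X), (12,Y), (16,Y), (18,Y), (22,X), (24,Y), (25,X), (26,Y), (27,X), (29,X), (31,Y), (32,Y)
ranks: 8->1, 9->2, 12->3, 16->4, 18->5, 22->6, 24->7, 25->8, 26->9, 27->10, 29->11, 31->12, 32->13
Step 2: Rank sum for X: R1 = 1 + 2 + 6 + 8 + 10 + 11 = 38.
Step 3: U_X = R1 - n1(n1+1)/2 = 38 - 6*7/2 = 38 - 21 = 17.
       U_Y = n1*n2 - U_X = 42 - 17 = 25.
Step 4: No ties, so the exact null distribution of U (based on enumerating the C(13,6) = 1716 equally likely rank assignments) gives the two-sided p-value.
Step 5: p-value = 0.628205; compare to alpha = 0.05. fail to reject H0.

U_X = 17, p = 0.628205, fail to reject H0 at alpha = 0.05.


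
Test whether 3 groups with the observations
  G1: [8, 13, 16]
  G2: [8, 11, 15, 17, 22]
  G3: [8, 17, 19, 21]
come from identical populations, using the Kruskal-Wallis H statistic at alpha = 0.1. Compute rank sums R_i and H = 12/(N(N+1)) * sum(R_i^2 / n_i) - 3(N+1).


Step 1: Combine all N = 12 observations and assign midranks.
sorted (value, group, rank): (8,G1,2), (8,G2,2), (8,G3,2), (11,G2,4), (13,G1,5), (15,G2,6), (16,G1,7), (17,G2,8.5), (17,G3,8.5), (19,G3,10), (21,G3,11), (22,G2,12)
Step 2: Sum ranks within each group.
R_1 = 14 (n_1 = 3)
R_2 = 32.5 (n_2 = 5)
R_3 = 31.5 (n_3 = 4)
Step 3: H = 12/(N(N+1)) * sum(R_i^2/n_i) - 3(N+1)
     = 12/(12*13) * (14^2/3 + 32.5^2/5 + 31.5^2/4) - 3*13
     = 0.076923 * 524.646 - 39
     = 1.357372.
Step 4: Ties present; correction factor C = 1 - 30/(12^3 - 12) = 0.982517. Corrected H = 1.357372 / 0.982517 = 1.381524.
Step 5: Under H0, H ~ chi^2(2); p-value = 0.501194.
Step 6: alpha = 0.1. fail to reject H0.

H = 1.3815, df = 2, p = 0.501194, fail to reject H0.


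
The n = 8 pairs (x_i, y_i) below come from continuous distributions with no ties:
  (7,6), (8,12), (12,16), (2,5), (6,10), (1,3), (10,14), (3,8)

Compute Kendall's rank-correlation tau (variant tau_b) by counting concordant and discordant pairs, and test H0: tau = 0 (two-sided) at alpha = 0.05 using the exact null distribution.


Step 1: Enumerate the 28 unordered pairs (i,j) with i<j and classify each by sign(x_j-x_i) * sign(y_j-y_i).
  (1,2):dx=+1,dy=+6->C; (1,3):dx=+5,dy=+10->C; (1,4):dx=-5,dy=-1->C; (1,5):dx=-1,dy=+4->D
  (1,6):dx=-6,dy=-3->C; (1,7):dx=+3,dy=+8->C; (1,8):dx=-4,dy=+2->D; (2,3):dx=+4,dy=+4->C
  (2,4):dx=-6,dy=-7->C; (2,5):dx=-2,dy=-2->C; (2,6):dx=-7,dy=-9->C; (2,7):dx=+2,dy=+2->C
  (2,8):dx=-5,dy=-4->C; (3,4):dx=-10,dy=-11->C; (3,5):dx=-6,dy=-6->C; (3,6):dx=-11,dy=-13->C
  (3,7):dx=-2,dy=-2->C; (3,8):dx=-9,dy=-8->C; (4,5):dx=+4,dy=+5->C; (4,6):dx=-1,dy=-2->C
  (4,7):dx=+8,dy=+9->C; (4,8):dx=+1,dy=+3->C; (5,6):dx=-5,dy=-7->C; (5,7):dx=+4,dy=+4->C
  (5,8):dx=-3,dy=-2->C; (6,7):dx=+9,dy=+11->C; (6,8):dx=+2,dy=+5->C; (7,8):dx=-7,dy=-6->C
Step 2: C = 26, D = 2, total pairs = 28.
Step 3: tau = (C - D)/(n(n-1)/2) = (26 - 2)/28 = 0.857143.
Step 4: Exact two-sided p-value (enumerate n! = 40320 permutations of y under H0): p = 0.001736.
Step 5: alpha = 0.05. reject H0.

tau_b = 0.8571 (C=26, D=2), p = 0.001736, reject H0.


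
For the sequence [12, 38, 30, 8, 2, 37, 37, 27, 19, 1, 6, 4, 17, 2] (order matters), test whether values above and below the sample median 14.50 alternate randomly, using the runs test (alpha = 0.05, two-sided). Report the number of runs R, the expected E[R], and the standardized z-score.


Step 1: Compute median = 14.50; label A = above, B = below.
Labels in order: BAABBAAAABBBAB  (n_A = 7, n_B = 7)
Step 2: Count runs R = 7.
Step 3: Under H0 (random ordering), E[R] = 2*n_A*n_B/(n_A+n_B) + 1 = 2*7*7/14 + 1 = 8.0000.
        Var[R] = 2*n_A*n_B*(2*n_A*n_B - n_A - n_B) / ((n_A+n_B)^2 * (n_A+n_B-1)) = 8232/2548 = 3.2308.
        SD[R] = 1.7974.
Step 4: Continuity-corrected z = (R + 0.5 - E[R]) / SD[R] = (7 + 0.5 - 8.0000) / 1.7974 = -0.2782.
Step 5: Two-sided p-value via normal approximation = 2*(1 - Phi(|z|)) = 0.780879.
Step 6: alpha = 0.05. fail to reject H0.

R = 7, z = -0.2782, p = 0.780879, fail to reject H0.


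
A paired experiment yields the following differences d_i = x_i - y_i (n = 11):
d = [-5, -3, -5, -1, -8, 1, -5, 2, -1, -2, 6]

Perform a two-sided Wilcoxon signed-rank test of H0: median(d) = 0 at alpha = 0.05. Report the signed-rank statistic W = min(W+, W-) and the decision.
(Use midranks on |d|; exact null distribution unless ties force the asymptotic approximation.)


Step 1: Drop any zero differences (none here) and take |d_i|.
|d| = [5, 3, 5, 1, 8, 1, 5, 2, 1, 2, 6]
Step 2: Midrank |d_i| (ties get averaged ranks).
ranks: |5|->8, |3|->6, |5|->8, |1|->2, |8|->11, |1|->2, |5|->8, |2|->4.5, |1|->2, |2|->4.5, |6|->10
Step 3: Attach original signs; sum ranks with positive sign and with negative sign.
W+ = 2 + 4.5 + 10 = 16.5
W- = 8 + 6 + 8 + 2 + 11 + 8 + 2 + 4.5 = 49.5
(Check: W+ + W- = 66 should equal n(n+1)/2 = 66.)
Step 4: Test statistic W = min(W+, W-) = 16.5.
Step 5: Ties in |d|, so use the tie-corrected normal approximation.
        E[W] = n(n+1)/4 = 11*12/4 = 33.
        Tie groups: |d|=1 (t=3), |d|=2 (t=2), |d|=5 (t=3); sum(t^3 - t) = 54.
        Var[W] = n(n+1)(2n+1)/24 - sum(t^3-t)/48 = 3036/24 - 54/48 = 125.375.
        z = (W - E[W]) / sqrt(Var[W]) = (16.5 - 33) / 11.1971 = -1.4736.
        Two-sided p = 2*Phi(z) = 0.140590.
Step 6: alpha = 0.05. fail to reject H0.

W+ = 16.5, W- = 49.5, W = min = 16.5, p = 0.140590, fail to reject H0.


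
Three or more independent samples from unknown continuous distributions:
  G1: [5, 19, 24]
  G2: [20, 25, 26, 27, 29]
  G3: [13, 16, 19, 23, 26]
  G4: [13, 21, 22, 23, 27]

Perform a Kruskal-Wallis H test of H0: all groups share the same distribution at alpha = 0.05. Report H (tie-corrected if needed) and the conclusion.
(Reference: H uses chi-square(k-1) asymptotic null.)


Step 1: Combine all N = 18 observations and assign midranks.
sorted (value, group, rank): (5,G1,1), (13,G3,2.5), (13,G4,2.5), (16,G3,4), (19,G1,5.5), (19,G3,5.5), (20,G2,7), (21,G4,8), (22,G4,9), (23,G3,10.5), (23,G4,10.5), (24,G1,12), (25,G2,13), (26,G2,14.5), (26,G3,14.5), (27,G2,16.5), (27,G4,16.5), (29,G2,18)
Step 2: Sum ranks within each group.
R_1 = 18.5 (n_1 = 3)
R_2 = 69 (n_2 = 5)
R_3 = 37 (n_3 = 5)
R_4 = 46.5 (n_4 = 5)
Step 3: H = 12/(N(N+1)) * sum(R_i^2/n_i) - 3(N+1)
     = 12/(18*19) * (18.5^2/3 + 69^2/5 + 37^2/5 + 46.5^2/5) - 3*19
     = 0.035088 * 1772.53 - 57
     = 5.194152.
Step 4: Ties present; correction factor C = 1 - 30/(18^3 - 18) = 0.994840. Corrected H = 5.194152 / 0.994840 = 5.221093.
Step 5: Under H0, H ~ chi^2(3); p-value = 0.156305.
Step 6: alpha = 0.05. fail to reject H0.

H = 5.2211, df = 3, p = 0.156305, fail to reject H0.


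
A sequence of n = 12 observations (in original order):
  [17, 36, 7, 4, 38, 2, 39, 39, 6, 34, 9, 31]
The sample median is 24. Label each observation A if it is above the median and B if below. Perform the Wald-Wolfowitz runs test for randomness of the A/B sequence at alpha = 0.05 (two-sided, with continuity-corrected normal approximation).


Step 1: Compute median = 24; label A = above, B = below.
Labels in order: BABBABAABABA  (n_A = 6, n_B = 6)
Step 2: Count runs R = 10.
Step 3: Under H0 (random ordering), E[R] = 2*n_A*n_B/(n_A+n_B) + 1 = 2*6*6/12 + 1 = 7.0000.
        Var[R] = 2*n_A*n_B*(2*n_A*n_B - n_A - n_B) / ((n_A+n_B)^2 * (n_A+n_B-1)) = 4320/1584 = 2.7273.
        SD[R] = 1.6514.
Step 4: Continuity-corrected z = (R - 0.5 - E[R]) / SD[R] = (10 - 0.5 - 7.0000) / 1.6514 = 1.5138.
Step 5: Two-sided p-value via normal approximation = 2*(1 - Phi(|z|)) = 0.130070.
Step 6: alpha = 0.05. fail to reject H0.

R = 10, z = 1.5138, p = 0.130070, fail to reject H0.


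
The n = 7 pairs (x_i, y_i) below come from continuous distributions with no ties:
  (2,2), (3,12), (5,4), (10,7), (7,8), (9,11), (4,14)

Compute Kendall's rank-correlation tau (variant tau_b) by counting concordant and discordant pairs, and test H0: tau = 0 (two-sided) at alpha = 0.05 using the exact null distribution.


Step 1: Enumerate the 21 unordered pairs (i,j) with i<j and classify each by sign(x_j-x_i) * sign(y_j-y_i).
  (1,2):dx=+1,dy=+10->C; (1,3):dx=+3,dy=+2->C; (1,4):dx=+8,dy=+5->C; (1,5):dx=+5,dy=+6->C
  (1,6):dx=+7,dy=+9->C; (1,7):dx=+2,dy=+12->C; (2,3):dx=+2,dy=-8->D; (2,4):dx=+7,dy=-5->D
  (2,5):dx=+4,dy=-4->D; (2,6):dx=+6,dy=-1->D; (2,7):dx=+1,dy=+2->C; (3,4):dx=+5,dy=+3->C
  (3,5):dx=+2,dy=+4->C; (3,6):dx=+4,dy=+7->C; (3,7):dx=-1,dy=+10->D; (4,5):dx=-3,dy=+1->D
  (4,6):dx=-1,dy=+4->D; (4,7):dx=-6,dy=+7->D; (5,6):dx=+2,dy=+3->C; (5,7):dx=-3,dy=+6->D
  (6,7):dx=-5,dy=+3->D
Step 2: C = 11, D = 10, total pairs = 21.
Step 3: tau = (C - D)/(n(n-1)/2) = (11 - 10)/21 = 0.047619.
Step 4: Exact two-sided p-value (enumerate n! = 5040 permutations of y under H0): p = 1.000000.
Step 5: alpha = 0.05. fail to reject H0.

tau_b = 0.0476 (C=11, D=10), p = 1.000000, fail to reject H0.


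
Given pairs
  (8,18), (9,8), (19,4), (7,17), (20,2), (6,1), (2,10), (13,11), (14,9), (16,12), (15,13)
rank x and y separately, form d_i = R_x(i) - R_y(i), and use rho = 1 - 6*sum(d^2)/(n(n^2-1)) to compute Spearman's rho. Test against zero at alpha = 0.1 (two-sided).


Step 1: Rank x and y separately (midranks; no ties here).
rank(x): 8->4, 9->5, 19->10, 7->3, 20->11, 6->2, 2->1, 13->6, 14->7, 16->9, 15->8
rank(y): 18->11, 8->4, 4->3, 17->10, 2->2, 1->1, 10->6, 11->7, 9->5, 12->8, 13->9
Step 2: d_i = R_x(i) - R_y(i); compute d_i^2.
  (4-11)^2=49, (5-4)^2=1, (10-3)^2=49, (3-10)^2=49, (11-2)^2=81, (2-1)^2=1, (1-6)^2=25, (6-7)^2=1, (7-5)^2=4, (9-8)^2=1, (8-9)^2=1
sum(d^2) = 262.
Step 3: rho = 1 - 6*262 / (11*(11^2 - 1)) = 1 - 1572/1320 = -0.190909.
Step 4: Under H0, t = rho * sqrt((n-2)/(1-rho^2)) = -0.5835 ~ t(9).
Step 5: Two-sided p-value from the t-distribution with 9 df = 0.573913.
Step 6: alpha = 0.1. fail to reject H0.

rho = -0.1909, p = 0.573913, fail to reject H0 at alpha = 0.1.


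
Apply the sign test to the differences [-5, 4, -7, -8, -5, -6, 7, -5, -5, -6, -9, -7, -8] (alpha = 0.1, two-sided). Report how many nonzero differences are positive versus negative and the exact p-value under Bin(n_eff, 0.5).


Step 1: Discard zero differences. Original n = 13; n_eff = number of nonzero differences = 13.
Nonzero differences (with sign): -5, +4, -7, -8, -5, -6, +7, -5, -5, -6, -9, -7, -8
Step 2: Count signs: positive = 2, negative = 11.
Step 3: Under H0: P(positive) = 0.5, so the number of positives S ~ Bin(13, 0.5).
Step 4: Two-sided exact p-value = sum of Bin(13,0.5) probabilities at or below the observed probability = 0.022461.
Step 5: alpha = 0.1. reject H0.

n_eff = 13, pos = 2, neg = 11, p = 0.022461, reject H0.


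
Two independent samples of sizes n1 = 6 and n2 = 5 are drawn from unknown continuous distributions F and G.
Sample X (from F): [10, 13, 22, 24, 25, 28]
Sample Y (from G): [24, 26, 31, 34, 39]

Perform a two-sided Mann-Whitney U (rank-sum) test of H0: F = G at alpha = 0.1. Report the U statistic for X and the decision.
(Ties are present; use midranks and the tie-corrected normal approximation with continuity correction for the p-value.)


Step 1: Combine and sort all 11 observations; assign midranks.
sorted (value, group): (10,X), (13,X), (22,X), (24,X), (24,Y), (25,X), (26,Y), (28,X), (31,Y), (34,Y), (39,Y)
ranks: 10->1, 13->2, 22->3, 24->4.5, 24->4.5, 25->6, 26->7, 28->8, 31->9, 34->10, 39->11
Step 2: Rank sum for X: R1 = 1 + 2 + 3 + 4.5 + 6 + 8 = 24.5.
Step 3: U_X = R1 - n1(n1+1)/2 = 24.5 - 6*7/2 = 24.5 - 21 = 3.5.
       U_Y = n1*n2 - U_X = 30 - 3.5 = 26.5.
Step 4: Ties are present, so use the tie-corrected normal approximation (with continuity correction) for the p-value.
Step 5: p-value = 0.044126; compare to alpha = 0.1. reject H0.

U_X = 3.5, p = 0.044126, reject H0 at alpha = 0.1.


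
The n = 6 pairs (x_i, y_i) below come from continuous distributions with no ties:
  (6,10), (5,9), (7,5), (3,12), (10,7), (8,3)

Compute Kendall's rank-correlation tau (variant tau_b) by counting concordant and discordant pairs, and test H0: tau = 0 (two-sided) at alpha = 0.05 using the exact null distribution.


Step 1: Enumerate the 15 unordered pairs (i,j) with i<j and classify each by sign(x_j-x_i) * sign(y_j-y_i).
  (1,2):dx=-1,dy=-1->C; (1,3):dx=+1,dy=-5->D; (1,4):dx=-3,dy=+2->D; (1,5):dx=+4,dy=-3->D
  (1,6):dx=+2,dy=-7->D; (2,3):dx=+2,dy=-4->D; (2,4):dx=-2,dy=+3->D; (2,5):dx=+5,dy=-2->D
  (2,6):dx=+3,dy=-6->D; (3,4):dx=-4,dy=+7->D; (3,5):dx=+3,dy=+2->C; (3,6):dx=+1,dy=-2->D
  (4,5):dx=+7,dy=-5->D; (4,6):dx=+5,dy=-9->D; (5,6):dx=-2,dy=-4->C
Step 2: C = 3, D = 12, total pairs = 15.
Step 3: tau = (C - D)/(n(n-1)/2) = (3 - 12)/15 = -0.600000.
Step 4: Exact two-sided p-value (enumerate n! = 720 permutations of y under H0): p = 0.136111.
Step 5: alpha = 0.05. fail to reject H0.

tau_b = -0.6000 (C=3, D=12), p = 0.136111, fail to reject H0.


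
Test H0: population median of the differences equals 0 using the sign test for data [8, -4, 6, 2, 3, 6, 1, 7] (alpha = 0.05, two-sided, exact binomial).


Step 1: Discard zero differences. Original n = 8; n_eff = number of nonzero differences = 8.
Nonzero differences (with sign): +8, -4, +6, +2, +3, +6, +1, +7
Step 2: Count signs: positive = 7, negative = 1.
Step 3: Under H0: P(positive) = 0.5, so the number of positives S ~ Bin(8, 0.5).
Step 4: Two-sided exact p-value = sum of Bin(8,0.5) probabilities at or below the observed probability = 0.070312.
Step 5: alpha = 0.05. fail to reject H0.

n_eff = 8, pos = 7, neg = 1, p = 0.070312, fail to reject H0.


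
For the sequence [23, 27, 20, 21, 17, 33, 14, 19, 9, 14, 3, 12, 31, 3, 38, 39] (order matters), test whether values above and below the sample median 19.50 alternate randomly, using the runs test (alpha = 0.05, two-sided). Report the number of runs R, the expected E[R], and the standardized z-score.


Step 1: Compute median = 19.50; label A = above, B = below.
Labels in order: AAAABABBBBBBABAA  (n_A = 8, n_B = 8)
Step 2: Count runs R = 7.
Step 3: Under H0 (random ordering), E[R] = 2*n_A*n_B/(n_A+n_B) + 1 = 2*8*8/16 + 1 = 9.0000.
        Var[R] = 2*n_A*n_B*(2*n_A*n_B - n_A - n_B) / ((n_A+n_B)^2 * (n_A+n_B-1)) = 14336/3840 = 3.7333.
        SD[R] = 1.9322.
Step 4: Continuity-corrected z = (R + 0.5 - E[R]) / SD[R] = (7 + 0.5 - 9.0000) / 1.9322 = -0.7763.
Step 5: Two-sided p-value via normal approximation = 2*(1 - Phi(|z|)) = 0.437558.
Step 6: alpha = 0.05. fail to reject H0.

R = 7, z = -0.7763, p = 0.437558, fail to reject H0.


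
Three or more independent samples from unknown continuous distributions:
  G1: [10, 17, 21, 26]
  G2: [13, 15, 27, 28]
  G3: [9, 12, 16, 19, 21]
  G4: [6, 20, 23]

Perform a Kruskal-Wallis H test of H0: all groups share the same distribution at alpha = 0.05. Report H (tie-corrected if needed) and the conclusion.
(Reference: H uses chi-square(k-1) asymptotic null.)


Step 1: Combine all N = 16 observations and assign midranks.
sorted (value, group, rank): (6,G4,1), (9,G3,2), (10,G1,3), (12,G3,4), (13,G2,5), (15,G2,6), (16,G3,7), (17,G1,8), (19,G3,9), (20,G4,10), (21,G1,11.5), (21,G3,11.5), (23,G4,13), (26,G1,14), (27,G2,15), (28,G2,16)
Step 2: Sum ranks within each group.
R_1 = 36.5 (n_1 = 4)
R_2 = 42 (n_2 = 4)
R_3 = 33.5 (n_3 = 5)
R_4 = 24 (n_4 = 3)
Step 3: H = 12/(N(N+1)) * sum(R_i^2/n_i) - 3(N+1)
     = 12/(16*17) * (36.5^2/4 + 42^2/4 + 33.5^2/5 + 24^2/3) - 3*17
     = 0.044118 * 1190.51 - 51
     = 1.522610.
Step 4: Ties present; correction factor C = 1 - 6/(16^3 - 16) = 0.998529. Corrected H = 1.522610 / 0.998529 = 1.524853.
Step 5: Under H0, H ~ chi^2(3); p-value = 0.676546.
Step 6: alpha = 0.05. fail to reject H0.

H = 1.5249, df = 3, p = 0.676546, fail to reject H0.


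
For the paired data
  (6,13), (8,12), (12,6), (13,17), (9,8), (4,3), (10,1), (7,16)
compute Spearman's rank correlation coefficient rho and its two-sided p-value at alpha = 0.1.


Step 1: Rank x and y separately (midranks; no ties here).
rank(x): 6->2, 8->4, 12->7, 13->8, 9->5, 4->1, 10->6, 7->3
rank(y): 13->6, 12->5, 6->3, 17->8, 8->4, 3->2, 1->1, 16->7
Step 2: d_i = R_x(i) - R_y(i); compute d_i^2.
  (2-6)^2=16, (4-5)^2=1, (7-3)^2=16, (8-8)^2=0, (5-4)^2=1, (1-2)^2=1, (6-1)^2=25, (3-7)^2=16
sum(d^2) = 76.
Step 3: rho = 1 - 6*76 / (8*(8^2 - 1)) = 1 - 456/504 = 0.095238.
Step 4: Under H0, t = rho * sqrt((n-2)/(1-rho^2)) = 0.2343 ~ t(6).
Step 5: Two-sided p-value from the t-distribution with 6 df = 0.822505.
Step 6: alpha = 0.1. fail to reject H0.

rho = 0.0952, p = 0.822505, fail to reject H0 at alpha = 0.1.


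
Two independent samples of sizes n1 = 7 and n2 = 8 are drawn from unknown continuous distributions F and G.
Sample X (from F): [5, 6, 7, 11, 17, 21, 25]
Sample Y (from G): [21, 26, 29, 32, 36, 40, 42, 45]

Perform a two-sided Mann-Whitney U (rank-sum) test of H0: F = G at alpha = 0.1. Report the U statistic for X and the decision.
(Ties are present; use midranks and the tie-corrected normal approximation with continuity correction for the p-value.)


Step 1: Combine and sort all 15 observations; assign midranks.
sorted (value, group): (5,X), (6,X), (7,X), (11,X), (17,X), (21,X), (21,Y), (25,X), (26,Y), (29,Y), (32,Y), (36,Y), (40,Y), (42,Y), (45,Y)
ranks: 5->1, 6->2, 7->3, 11->4, 17->5, 21->6.5, 21->6.5, 25->8, 26->9, 29->10, 32->11, 36->12, 40->13, 42->14, 45->15
Step 2: Rank sum for X: R1 = 1 + 2 + 3 + 4 + 5 + 6.5 + 8 = 29.5.
Step 3: U_X = R1 - n1(n1+1)/2 = 29.5 - 7*8/2 = 29.5 - 28 = 1.5.
       U_Y = n1*n2 - U_X = 56 - 1.5 = 54.5.
Step 4: Ties are present, so use the tie-corrected normal approximation (with continuity correction) for the p-value.
Step 5: p-value = 0.002599; compare to alpha = 0.1. reject H0.

U_X = 1.5, p = 0.002599, reject H0 at alpha = 0.1.


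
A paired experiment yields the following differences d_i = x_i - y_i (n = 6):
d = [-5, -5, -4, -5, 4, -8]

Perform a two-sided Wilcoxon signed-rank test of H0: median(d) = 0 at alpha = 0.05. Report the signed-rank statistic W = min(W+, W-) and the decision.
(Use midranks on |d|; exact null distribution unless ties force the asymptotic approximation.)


Step 1: Drop any zero differences (none here) and take |d_i|.
|d| = [5, 5, 4, 5, 4, 8]
Step 2: Midrank |d_i| (ties get averaged ranks).
ranks: |5|->4, |5|->4, |4|->1.5, |5|->4, |4|->1.5, |8|->6
Step 3: Attach original signs; sum ranks with positive sign and with negative sign.
W+ = 1.5 = 1.5
W- = 4 + 4 + 1.5 + 4 + 6 = 19.5
(Check: W+ + W- = 21 should equal n(n+1)/2 = 21.)
Step 4: Test statistic W = min(W+, W-) = 1.5.
Step 5: Ties in |d|, so use the tie-corrected normal approximation.
        E[W] = n(n+1)/4 = 6*7/4 = 10.5.
        Tie groups: |d|=4 (t=2), |d|=5 (t=3); sum(t^3 - t) = 30.
        Var[W] = n(n+1)(2n+1)/24 - sum(t^3-t)/48 = 546/24 - 30/48 = 22.125.
        z = (W - E[W]) / sqrt(Var[W]) = (1.5 - 10.5) / 4.7037 = -1.9134.
        Two-sided p = 2*Phi(z) = 0.055700.
Step 6: alpha = 0.05. fail to reject H0.

W+ = 1.5, W- = 19.5, W = min = 1.5, p = 0.055700, fail to reject H0.


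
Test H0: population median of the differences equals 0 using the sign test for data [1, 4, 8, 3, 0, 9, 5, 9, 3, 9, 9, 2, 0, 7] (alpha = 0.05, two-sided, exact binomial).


Step 1: Discard zero differences. Original n = 14; n_eff = number of nonzero differences = 12.
Nonzero differences (with sign): +1, +4, +8, +3, +9, +5, +9, +3, +9, +9, +2, +7
Step 2: Count signs: positive = 12, negative = 0.
Step 3: Under H0: P(positive) = 0.5, so the number of positives S ~ Bin(12, 0.5).
Step 4: Two-sided exact p-value = sum of Bin(12,0.5) probabilities at or below the observed probability = 0.000488.
Step 5: alpha = 0.05. reject H0.

n_eff = 12, pos = 12, neg = 0, p = 0.000488, reject H0.


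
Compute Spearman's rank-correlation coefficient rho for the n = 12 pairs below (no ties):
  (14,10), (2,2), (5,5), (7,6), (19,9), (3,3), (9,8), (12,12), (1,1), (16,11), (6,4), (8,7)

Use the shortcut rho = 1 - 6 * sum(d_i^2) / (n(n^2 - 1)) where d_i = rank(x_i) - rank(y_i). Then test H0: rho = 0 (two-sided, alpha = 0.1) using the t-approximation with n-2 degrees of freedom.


Step 1: Rank x and y separately (midranks; no ties here).
rank(x): 14->10, 2->2, 5->4, 7->6, 19->12, 3->3, 9->8, 12->9, 1->1, 16->11, 6->5, 8->7
rank(y): 10->10, 2->2, 5->5, 6->6, 9->9, 3->3, 8->8, 12->12, 1->1, 11->11, 4->4, 7->7
Step 2: d_i = R_x(i) - R_y(i); compute d_i^2.
  (10-10)^2=0, (2-2)^2=0, (4-5)^2=1, (6-6)^2=0, (12-9)^2=9, (3-3)^2=0, (8-8)^2=0, (9-12)^2=9, (1-1)^2=0, (11-11)^2=0, (5-4)^2=1, (7-7)^2=0
sum(d^2) = 20.
Step 3: rho = 1 - 6*20 / (12*(12^2 - 1)) = 1 - 120/1716 = 0.930070.
Step 4: Under H0, t = rho * sqrt((n-2)/(1-rho^2)) = 8.0057 ~ t(10).
Step 5: Two-sided p-value from the t-distribution with 10 df = 0.000012.
Step 6: alpha = 0.1. reject H0.

rho = 0.9301, p = 0.000012, reject H0 at alpha = 0.1.


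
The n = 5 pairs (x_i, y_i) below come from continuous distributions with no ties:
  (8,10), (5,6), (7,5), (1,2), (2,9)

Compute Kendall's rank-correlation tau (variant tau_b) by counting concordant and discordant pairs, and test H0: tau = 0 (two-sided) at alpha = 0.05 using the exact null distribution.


Step 1: Enumerate the 10 unordered pairs (i,j) with i<j and classify each by sign(x_j-x_i) * sign(y_j-y_i).
  (1,2):dx=-3,dy=-4->C; (1,3):dx=-1,dy=-5->C; (1,4):dx=-7,dy=-8->C; (1,5):dx=-6,dy=-1->C
  (2,3):dx=+2,dy=-1->D; (2,4):dx=-4,dy=-4->C; (2,5):dx=-3,dy=+3->D; (3,4):dx=-6,dy=-3->C
  (3,5):dx=-5,dy=+4->D; (4,5):dx=+1,dy=+7->C
Step 2: C = 7, D = 3, total pairs = 10.
Step 3: tau = (C - D)/(n(n-1)/2) = (7 - 3)/10 = 0.400000.
Step 4: Exact two-sided p-value (enumerate n! = 120 permutations of y under H0): p = 0.483333.
Step 5: alpha = 0.05. fail to reject H0.

tau_b = 0.4000 (C=7, D=3), p = 0.483333, fail to reject H0.
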